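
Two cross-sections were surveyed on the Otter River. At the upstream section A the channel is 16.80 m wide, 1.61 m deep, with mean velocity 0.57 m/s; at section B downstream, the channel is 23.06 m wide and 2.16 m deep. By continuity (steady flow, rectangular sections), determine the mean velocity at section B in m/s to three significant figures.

Q = A₁V₁ = (16.80×1.61) × 0.57 = 15.42 m³/s
A₂ = 23.06 × 2.16 = 49.81 m²
V₂ = Q/A₂ = 15.42/49.81 = 0.3095 m/s

0.310 m/s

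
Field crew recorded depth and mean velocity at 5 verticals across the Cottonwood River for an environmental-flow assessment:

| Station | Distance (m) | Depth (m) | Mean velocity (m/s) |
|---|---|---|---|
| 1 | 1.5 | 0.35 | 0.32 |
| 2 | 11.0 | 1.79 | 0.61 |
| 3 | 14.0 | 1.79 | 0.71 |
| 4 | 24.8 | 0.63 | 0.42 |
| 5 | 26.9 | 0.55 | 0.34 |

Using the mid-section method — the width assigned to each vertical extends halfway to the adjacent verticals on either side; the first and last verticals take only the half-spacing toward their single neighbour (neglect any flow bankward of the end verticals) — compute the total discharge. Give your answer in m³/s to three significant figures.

w_1 = (11.0 − 1.5)/2 = 4.75 m; q_1 = 0.32 × 0.35 × 4.75 = 0.5320 m³/s
w_2 = (14.0 − 1.5)/2 = 6.25 m; q_2 = 0.61 × 1.79 × 6.25 = 6.824 m³/s
w_3 = (24.8 − 11.0)/2 = 6.9 m; q_3 = 0.71 × 1.79 × 6.9 = 8.769 m³/s
w_4 = (26.9 − 14.0)/2 = 6.45 m; q_4 = 0.42 × 0.63 × 6.45 = 1.707 m³/s
w_5 = (26.9 − 24.8)/2 = 1.05 m; q_5 = 0.34 × 0.55 × 1.05 = 0.1964 m³/s
Q = Σ qᵢ = 18.03 m³/s

18.0 m³/s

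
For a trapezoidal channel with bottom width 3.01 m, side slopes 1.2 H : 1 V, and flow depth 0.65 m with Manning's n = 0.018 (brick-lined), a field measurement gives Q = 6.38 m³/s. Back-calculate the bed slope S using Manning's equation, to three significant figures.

A = (b + z·y)·y = (3.01 + 1.2×0.65)×0.65 = 2.464 m²
P = b + 2y√(1+z²) = 3.01 + 2×0.65×√(1+1.2²) = 5.041 m
R = A/P = 2.464/5.041 = 0.4887 m
S = (Q·n / (1·A·R^(2/3)))² = (6.38×0.018 / (1×2.464×0.6205))² = 0.005645

0.00564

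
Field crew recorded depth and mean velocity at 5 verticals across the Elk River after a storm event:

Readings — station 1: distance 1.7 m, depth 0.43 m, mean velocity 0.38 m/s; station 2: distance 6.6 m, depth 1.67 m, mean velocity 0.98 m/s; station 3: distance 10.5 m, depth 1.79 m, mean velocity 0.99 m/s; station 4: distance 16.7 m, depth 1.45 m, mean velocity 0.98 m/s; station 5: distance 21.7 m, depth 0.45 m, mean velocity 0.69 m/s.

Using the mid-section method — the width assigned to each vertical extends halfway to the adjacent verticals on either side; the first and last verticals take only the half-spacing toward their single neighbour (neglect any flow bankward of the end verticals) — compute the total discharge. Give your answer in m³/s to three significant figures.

w_1 = (6.6 − 1.7)/2 = 2.45 m; q_1 = 0.38 × 0.43 × 2.45 = 0.4003 m³/s
w_2 = (10.5 − 1.7)/2 = 4.4 m; q_2 = 0.98 × 1.67 × 4.4 = 7.201 m³/s
w_3 = (16.7 − 6.6)/2 = 5.05 m; q_3 = 0.99 × 1.79 × 5.05 = 8.949 m³/s
w_4 = (21.7 − 10.5)/2 = 5.6 m; q_4 = 0.98 × 1.45 × 5.6 = 7.958 m³/s
w_5 = (21.7 − 16.7)/2 = 2.5 m; q_5 = 0.69 × 0.45 × 2.5 = 0.7763 m³/s
Q = Σ qᵢ = 25.28 m³/s

25.3 m³/s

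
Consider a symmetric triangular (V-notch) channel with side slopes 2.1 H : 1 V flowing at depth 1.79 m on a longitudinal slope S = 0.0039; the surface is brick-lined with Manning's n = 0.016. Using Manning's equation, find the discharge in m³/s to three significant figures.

A = z·y² = 2.1×1.79² = 6.729 m²
P = 2y√(1+z²) = 2×1.79×√(1+2.1²) = 8.327 m
R = A/P = 6.729/8.327 = 0.8081 m
Q = (1/n)·A·R^(2/3)·S^(1/2) = (1/0.016) × 6.729 × 0.8081^(2/3) × 0.0039^(1/2) = 22.78 m³/s

22.8 m³/s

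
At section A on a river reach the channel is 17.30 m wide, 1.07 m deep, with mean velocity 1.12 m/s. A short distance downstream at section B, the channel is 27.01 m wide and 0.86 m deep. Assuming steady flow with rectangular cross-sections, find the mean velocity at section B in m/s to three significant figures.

0.893 m/s

Q = A₁V₁ = (17.30×1.07) × 1.12 = 20.73 m³/s
A₂ = 27.01 × 0.86 = 23.23 m²
V₂ = Q/A₂ = 20.73/23.23 = 0.8925 m/s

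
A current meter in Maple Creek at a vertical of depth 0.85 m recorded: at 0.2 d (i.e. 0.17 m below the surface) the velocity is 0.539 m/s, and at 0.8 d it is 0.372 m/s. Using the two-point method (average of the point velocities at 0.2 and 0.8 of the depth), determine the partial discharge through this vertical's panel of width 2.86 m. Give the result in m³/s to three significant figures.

v̄ = (0.539 + 0.372) / 2 = 0.4555 m/s
q = v̄ × d × w = 0.4555 × 0.85 × 2.86 = 1.107 m³/s

1.11 m³/s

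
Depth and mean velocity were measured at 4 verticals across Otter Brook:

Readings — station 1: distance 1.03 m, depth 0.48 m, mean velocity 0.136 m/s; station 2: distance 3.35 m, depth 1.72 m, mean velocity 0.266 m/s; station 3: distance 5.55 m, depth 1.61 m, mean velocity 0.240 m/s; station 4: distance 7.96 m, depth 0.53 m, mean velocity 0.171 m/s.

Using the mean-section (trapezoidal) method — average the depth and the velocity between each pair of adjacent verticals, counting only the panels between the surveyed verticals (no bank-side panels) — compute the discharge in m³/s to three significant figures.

1.97 m³/s

Panel 1-2: Δb = 2.32 m, d̄ = (0.48+1.72)/2 = 1.1, v̄ = (0.136+0.266)/2 = 0.201 → q = 2.32×1.1×0.201 = 0.5130 m³/s
Panel 2-3: Δb = 2.2 m, d̄ = (1.72+1.61)/2 = 1.665, v̄ = (0.266+0.240)/2 = 0.253 → q = 2.2×1.665×0.253 = 0.9267 m³/s
Panel 3-4: Δb = 2.41 m, d̄ = (1.61+0.53)/2 = 1.07, v̄ = (0.240+0.171)/2 = 0.2055 → q = 2.41×1.07×0.2055 = 0.5299 m³/s
Q = Σ q = 1.970 m³/s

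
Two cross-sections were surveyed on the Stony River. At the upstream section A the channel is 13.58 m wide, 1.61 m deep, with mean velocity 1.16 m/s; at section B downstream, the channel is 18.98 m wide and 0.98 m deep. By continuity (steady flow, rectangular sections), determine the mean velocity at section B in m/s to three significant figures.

Q = A₁V₁ = (13.58×1.61) × 1.16 = 25.36 m³/s
A₂ = 18.98 × 0.98 = 18.60 m²
V₂ = Q/A₂ = 25.36/18.60 = 1.364 m/s

1.36 m/s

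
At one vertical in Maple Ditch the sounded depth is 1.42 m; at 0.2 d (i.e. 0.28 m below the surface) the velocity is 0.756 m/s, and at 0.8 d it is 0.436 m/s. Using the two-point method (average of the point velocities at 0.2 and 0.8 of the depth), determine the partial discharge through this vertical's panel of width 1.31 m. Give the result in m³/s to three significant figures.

1.11 m³/s

v̄ = (0.756 + 0.436) / 2 = 0.5960 m/s
q = v̄ × d × w = 0.5960 × 1.42 × 1.31 = 1.109 m³/s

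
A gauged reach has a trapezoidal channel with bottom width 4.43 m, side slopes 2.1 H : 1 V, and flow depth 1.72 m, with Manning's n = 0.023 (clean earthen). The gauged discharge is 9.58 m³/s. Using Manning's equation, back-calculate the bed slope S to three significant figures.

A = (b + z·y)·y = (4.43 + 2.1×1.72)×1.72 = 13.83 m²
P = b + 2y√(1+z²) = 4.43 + 2×1.72×√(1+2.1²) = 12.43 m
R = A/P = 13.83/12.43 = 1.113 m
S = (Q·n / (1·A·R^(2/3)))² = (9.58×0.023 / (1×13.83×1.074))² = 0.0002201

0.000220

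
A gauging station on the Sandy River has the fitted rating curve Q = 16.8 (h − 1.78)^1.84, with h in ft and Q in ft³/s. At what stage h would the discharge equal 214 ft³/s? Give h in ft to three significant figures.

h − h₀ = (Q/C)^(1/b) = (214/16.8)^(1/1.84) = 3.987 ft
h = 1.78 + 3.987 = 5.767 ft

5.77 ft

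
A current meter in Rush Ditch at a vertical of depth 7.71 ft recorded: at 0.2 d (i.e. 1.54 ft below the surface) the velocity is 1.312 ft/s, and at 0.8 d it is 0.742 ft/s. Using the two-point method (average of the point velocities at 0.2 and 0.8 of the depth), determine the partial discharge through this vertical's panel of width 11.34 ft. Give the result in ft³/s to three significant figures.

v̄ = (1.312 + 0.742) / 2 = 1.027 ft/s
q = v̄ × d × w = 1.027 × 7.71 × 11.34 = 89.79 ft³/s

89.8 ft³/s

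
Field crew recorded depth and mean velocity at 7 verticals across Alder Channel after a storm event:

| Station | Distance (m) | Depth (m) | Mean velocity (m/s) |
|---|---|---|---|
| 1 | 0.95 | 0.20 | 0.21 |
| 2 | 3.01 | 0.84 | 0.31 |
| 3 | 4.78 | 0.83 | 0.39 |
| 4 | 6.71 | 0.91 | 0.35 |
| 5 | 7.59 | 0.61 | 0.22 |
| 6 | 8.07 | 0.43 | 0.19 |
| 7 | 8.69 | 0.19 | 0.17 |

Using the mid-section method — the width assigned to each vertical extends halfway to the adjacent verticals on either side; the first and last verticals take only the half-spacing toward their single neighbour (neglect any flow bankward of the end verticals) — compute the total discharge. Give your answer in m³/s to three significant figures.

w_1 = (3.01 − 0.95)/2 = 1.03 m; q_1 = 0.21 × 0.20 × 1.03 = 0.04326 m³/s
w_2 = (4.78 − 0.95)/2 = 1.915 m; q_2 = 0.31 × 0.84 × 1.915 = 0.4987 m³/s
w_3 = (6.71 − 3.01)/2 = 1.85 m; q_3 = 0.39 × 0.83 × 1.85 = 0.5988 m³/s
w_4 = (7.59 − 4.78)/2 = 1.405 m; q_4 = 0.35 × 0.91 × 1.405 = 0.4475 m³/s
w_5 = (8.07 − 6.71)/2 = 0.68 m; q_5 = 0.22 × 0.61 × 0.68 = 0.09126 m³/s
w_6 = (8.69 − 7.59)/2 = 0.55 m; q_6 = 0.19 × 0.43 × 0.55 = 0.04494 m³/s
w_7 = (8.69 − 8.07)/2 = 0.31 m; q_7 = 0.17 × 0.19 × 0.31 = 0.01001 m³/s
Q = Σ qᵢ = 1.734 m³/s

1.73 m³/s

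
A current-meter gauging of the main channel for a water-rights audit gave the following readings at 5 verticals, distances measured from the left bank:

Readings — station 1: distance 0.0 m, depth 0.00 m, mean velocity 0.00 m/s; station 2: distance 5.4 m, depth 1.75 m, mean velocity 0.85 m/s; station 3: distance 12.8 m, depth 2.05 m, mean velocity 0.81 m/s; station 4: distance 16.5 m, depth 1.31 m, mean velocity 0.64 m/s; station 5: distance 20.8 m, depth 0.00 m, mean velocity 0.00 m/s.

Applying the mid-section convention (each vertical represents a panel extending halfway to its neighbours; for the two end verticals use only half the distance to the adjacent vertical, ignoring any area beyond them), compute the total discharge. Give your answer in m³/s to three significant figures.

w_2 = (12.8 − 0.0)/2 = 6.4 m; q_2 = 0.85 × 1.75 × 6.4 = 9.520 m³/s
w_3 = (16.5 − 5.4)/2 = 5.55 m; q_3 = 0.81 × 2.05 × 5.55 = 9.216 m³/s
w_4 = (20.8 − 12.8)/2 = 4 m; q_4 = 0.64 × 1.31 × 4 = 3.354 m³/s
Stations 1, 5 contribute zero (depth or velocity is 0).
Q = Σ qᵢ = 22.09 m³/s

22.1 m³/s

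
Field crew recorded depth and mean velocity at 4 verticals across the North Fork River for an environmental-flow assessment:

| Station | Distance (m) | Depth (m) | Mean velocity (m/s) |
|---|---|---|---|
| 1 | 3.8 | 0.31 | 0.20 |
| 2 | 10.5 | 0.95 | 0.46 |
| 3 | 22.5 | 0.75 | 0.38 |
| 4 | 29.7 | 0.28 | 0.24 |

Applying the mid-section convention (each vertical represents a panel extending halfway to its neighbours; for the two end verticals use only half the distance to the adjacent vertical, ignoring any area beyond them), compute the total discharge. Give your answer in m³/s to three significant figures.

w_1 = (10.5 − 3.8)/2 = 3.35 m; q_1 = 0.20 × 0.31 × 3.35 = 0.2077 m³/s
w_2 = (22.5 − 3.8)/2 = 9.35 m; q_2 = 0.46 × 0.95 × 9.35 = 4.086 m³/s
w_3 = (29.7 − 10.5)/2 = 9.6 m; q_3 = 0.38 × 0.75 × 9.6 = 2.736 m³/s
w_4 = (29.7 − 22.5)/2 = 3.6 m; q_4 = 0.24 × 0.28 × 3.6 = 0.2419 m³/s
Q = Σ qᵢ = 7.272 m³/s

7.27 m³/s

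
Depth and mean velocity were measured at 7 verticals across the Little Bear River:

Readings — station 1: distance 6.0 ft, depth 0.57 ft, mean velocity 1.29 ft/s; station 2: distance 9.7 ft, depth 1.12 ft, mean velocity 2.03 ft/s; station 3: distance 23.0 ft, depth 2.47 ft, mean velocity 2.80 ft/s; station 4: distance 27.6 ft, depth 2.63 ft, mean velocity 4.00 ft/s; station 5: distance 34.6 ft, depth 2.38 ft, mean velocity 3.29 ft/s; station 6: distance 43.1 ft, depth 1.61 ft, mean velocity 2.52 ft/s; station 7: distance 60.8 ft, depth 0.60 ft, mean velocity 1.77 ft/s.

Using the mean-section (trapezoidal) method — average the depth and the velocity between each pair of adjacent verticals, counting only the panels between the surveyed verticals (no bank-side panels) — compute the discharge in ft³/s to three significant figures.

258 ft³/s

Panel 1-2: Δb = 3.7 ft, d̄ = (0.57+1.12)/2 = 0.845, v̄ = (1.29+2.03)/2 = 1.66 → q = 3.7×0.845×1.66 = 5.190 ft³/s
Panel 2-3: Δb = 13.3 ft, d̄ = (1.12+2.47)/2 = 1.795, v̄ = (2.03+2.80)/2 = 2.415 → q = 13.3×1.795×2.415 = 57.65 ft³/s
Panel 3-4: Δb = 4.6 ft, d̄ = (2.47+2.63)/2 = 2.55, v̄ = (2.80+4.00)/2 = 3.4 → q = 4.6×2.55×3.4 = 39.88 ft³/s
Panel 4-5: Δb = 7 ft, d̄ = (2.63+2.38)/2 = 2.505, v̄ = (4.00+3.29)/2 = 3.645 → q = 7×2.505×3.645 = 63.92 ft³/s
Panel 5-6: Δb = 8.5 ft, d̄ = (2.38+1.61)/2 = 1.995, v̄ = (3.29+2.52)/2 = 2.905 → q = 8.5×1.995×2.905 = 49.26 ft³/s
Panel 6-7: Δb = 17.7 ft, d̄ = (1.61+0.60)/2 = 1.105, v̄ = (2.52+1.77)/2 = 2.145 → q = 17.7×1.105×2.145 = 41.95 ft³/s
Q = Σ q = 257.9 ft³/s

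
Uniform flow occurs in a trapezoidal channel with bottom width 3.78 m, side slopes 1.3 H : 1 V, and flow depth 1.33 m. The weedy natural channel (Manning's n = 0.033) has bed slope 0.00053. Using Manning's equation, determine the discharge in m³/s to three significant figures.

4.76 m³/s

A = (b + z·y)·y = (3.78 + 1.3×1.33)×1.33 = 7.327 m²
P = b + 2y√(1+z²) = 3.78 + 2×1.33×√(1+1.3²) = 8.143 m
R = A/P = 7.327/8.143 = 0.8998 m
Q = (1/n)·A·R^(2/3)·S^(1/2) = (1/0.033) × 7.327 × 0.8998^(2/3) × 0.00053^(1/2) = 4.764 m³/s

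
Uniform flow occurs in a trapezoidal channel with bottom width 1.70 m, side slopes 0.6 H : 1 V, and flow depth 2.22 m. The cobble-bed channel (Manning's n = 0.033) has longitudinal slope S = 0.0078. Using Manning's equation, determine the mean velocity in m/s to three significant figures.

2.64 m/s

A = (b + z·y)·y = (1.70 + 0.6×2.22)×2.22 = 6.731 m²
P = b + 2y√(1+z²) = 1.70 + 2×2.22×√(1+0.6²) = 6.878 m
R = A/P = 6.731/6.878 = 0.9786 m
Q = (1/n)·A·R^(2/3)·S^(1/2) = (1/0.033) × 6.731 × 0.9786^(2/3) × 0.0078^(1/2) = 17.76 m³/s
V = Q/A = 17.76/6.731 = 2.638 m/s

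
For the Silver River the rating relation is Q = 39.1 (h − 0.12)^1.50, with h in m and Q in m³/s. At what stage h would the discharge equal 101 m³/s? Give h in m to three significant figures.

2.00 m

h − h₀ = (Q/C)^(1/b) = (101/39.1)^(1/1.50) = 1.883 m
h = 0.12 + 1.883 = 2.003 m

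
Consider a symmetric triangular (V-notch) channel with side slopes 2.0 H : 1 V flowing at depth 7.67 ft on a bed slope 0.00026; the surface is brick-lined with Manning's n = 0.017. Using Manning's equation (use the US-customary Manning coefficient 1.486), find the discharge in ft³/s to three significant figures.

A = z·y² = 2.0×7.67² = 117.7 ft²
P = 2y√(1+z²) = 2×7.67×√(1+2.0²) = 34.30 ft
R = A/P = 117.7/34.30 = 3.430 ft
Q = (1.486/n)·A·R^(2/3)·S^(1/2) = (1.486/0.017) × 117.7 × 3.430^(2/3) × 0.00026^(1/2) = 377.2 ft³/s

377 ft³/s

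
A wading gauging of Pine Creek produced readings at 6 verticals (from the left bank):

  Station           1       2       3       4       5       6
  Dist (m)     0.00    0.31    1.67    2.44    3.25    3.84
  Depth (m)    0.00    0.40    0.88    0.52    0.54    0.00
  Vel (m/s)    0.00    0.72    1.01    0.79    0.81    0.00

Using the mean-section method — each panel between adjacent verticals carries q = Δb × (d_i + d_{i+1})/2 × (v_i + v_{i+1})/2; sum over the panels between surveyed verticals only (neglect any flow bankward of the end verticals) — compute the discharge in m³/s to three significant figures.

Panel 1-2: Δb = 0.31 m, d̄ = (0.00+0.40)/2 = 0.2, v̄ = (0.00+0.72)/2 = 0.36 → q = 0.31×0.2×0.36 = 0.02232 m³/s
Panel 2-3: Δb = 1.36 m, d̄ = (0.40+0.88)/2 = 0.64, v̄ = (0.72+1.01)/2 = 0.865 → q = 1.36×0.64×0.865 = 0.7529 m³/s
Panel 3-4: Δb = 0.77 m, d̄ = (0.88+0.52)/2 = 0.7, v̄ = (1.01+0.79)/2 = 0.9 → q = 0.77×0.7×0.9 = 0.4851 m³/s
Panel 4-5: Δb = 0.81 m, d̄ = (0.52+0.54)/2 = 0.53, v̄ = (0.79+0.81)/2 = 0.8 → q = 0.81×0.53×0.8 = 0.3434 m³/s
Panel 5-6: Δb = 0.59 m, d̄ = (0.54+0.00)/2 = 0.27, v̄ = (0.81+0.00)/2 = 0.405 → q = 0.59×0.27×0.405 = 0.06452 m³/s
Q = Σ q = 1.668 m³/s

1.67 m³/s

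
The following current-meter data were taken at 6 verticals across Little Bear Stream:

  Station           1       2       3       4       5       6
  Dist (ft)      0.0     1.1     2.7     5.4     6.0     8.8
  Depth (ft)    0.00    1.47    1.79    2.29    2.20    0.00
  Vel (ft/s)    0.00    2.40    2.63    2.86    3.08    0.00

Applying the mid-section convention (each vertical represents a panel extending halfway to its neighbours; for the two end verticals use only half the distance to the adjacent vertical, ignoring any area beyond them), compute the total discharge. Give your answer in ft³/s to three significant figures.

w_2 = (2.7 − 0.0)/2 = 1.35 ft; q_2 = 2.40 × 1.47 × 1.35 = 4.763 ft³/s
w_3 = (5.4 − 1.1)/2 = 2.15 ft; q_3 = 2.63 × 1.79 × 2.15 = 10.12 ft³/s
w_4 = (6.0 − 2.7)/2 = 1.65 ft; q_4 = 2.86 × 2.29 × 1.65 = 10.81 ft³/s
w_5 = (8.8 − 5.4)/2 = 1.7 ft; q_5 = 3.08 × 2.20 × 1.7 = 11.52 ft³/s
Stations 1, 6 contribute zero (depth or velocity is 0).
Q = Σ qᵢ = 37.21 ft³/s

37.2 ft³/s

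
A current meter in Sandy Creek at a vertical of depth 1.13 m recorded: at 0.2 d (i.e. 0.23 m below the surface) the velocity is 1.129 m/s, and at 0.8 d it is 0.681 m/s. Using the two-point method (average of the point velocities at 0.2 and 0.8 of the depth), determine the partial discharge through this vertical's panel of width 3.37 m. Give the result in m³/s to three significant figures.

3.45 m³/s

v̄ = (1.129 + 0.681) / 2 = 0.9050 m/s
q = v̄ × d × w = 0.9050 × 1.13 × 3.37 = 3.446 m³/s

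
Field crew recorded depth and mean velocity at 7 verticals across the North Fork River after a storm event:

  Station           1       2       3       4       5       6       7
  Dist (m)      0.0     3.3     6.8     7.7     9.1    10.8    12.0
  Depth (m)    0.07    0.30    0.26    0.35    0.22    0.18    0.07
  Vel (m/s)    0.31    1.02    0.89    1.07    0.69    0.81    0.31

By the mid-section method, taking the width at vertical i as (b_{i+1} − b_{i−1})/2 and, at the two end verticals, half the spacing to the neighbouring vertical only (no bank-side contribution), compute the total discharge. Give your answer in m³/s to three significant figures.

w_1 = (3.3 − 0.0)/2 = 1.65 m; q_1 = 0.31 × 0.07 × 1.65 = 0.03581 m³/s
w_2 = (6.8 − 0.0)/2 = 3.4 m; q_2 = 1.02 × 0.30 × 3.4 = 1.040 m³/s
w_3 = (7.7 − 3.3)/2 = 2.2 m; q_3 = 0.89 × 0.26 × 2.2 = 0.5091 m³/s
w_4 = (9.1 − 6.8)/2 = 1.15 m; q_4 = 1.07 × 0.35 × 1.15 = 0.4307 m³/s
w_5 = (10.8 − 7.7)/2 = 1.55 m; q_5 = 0.69 × 0.22 × 1.55 = 0.2353 m³/s
w_6 = (12.0 − 9.1)/2 = 1.45 m; q_6 = 0.81 × 0.18 × 1.45 = 0.2114 m³/s
w_7 = (12.0 − 10.8)/2 = 0.6 m; q_7 = 0.31 × 0.07 × 0.6 = 0.01302 m³/s
Q = Σ qᵢ = 2.476 m³/s

2.48 m³/s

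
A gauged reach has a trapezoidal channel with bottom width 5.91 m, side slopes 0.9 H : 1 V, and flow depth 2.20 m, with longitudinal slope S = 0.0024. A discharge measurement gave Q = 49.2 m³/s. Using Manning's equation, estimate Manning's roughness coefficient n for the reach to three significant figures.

0.0223

A = (b + z·y)·y = (5.91 + 0.9×2.20)×2.20 = 17.36 m²
P = b + 2y√(1+z²) = 5.91 + 2×2.20×√(1+0.9²) = 11.83 m
R = A/P = 17.36/11.83 = 1.467 m
n = (1/Q)·A·R^(2/3)·S^(1/2) = (1/49.2) × 17.36 × 1.291 × 0.04899 = 0.02232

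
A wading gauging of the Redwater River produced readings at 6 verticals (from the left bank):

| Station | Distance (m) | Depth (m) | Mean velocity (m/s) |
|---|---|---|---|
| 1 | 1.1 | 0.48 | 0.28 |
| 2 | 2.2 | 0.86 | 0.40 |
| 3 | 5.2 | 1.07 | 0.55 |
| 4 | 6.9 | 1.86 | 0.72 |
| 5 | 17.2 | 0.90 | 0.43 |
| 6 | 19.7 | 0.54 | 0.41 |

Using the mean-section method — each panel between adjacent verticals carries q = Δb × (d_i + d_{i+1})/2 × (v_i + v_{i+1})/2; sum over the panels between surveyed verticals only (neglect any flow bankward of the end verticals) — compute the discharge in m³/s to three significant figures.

12.1 m³/s

Panel 1-2: Δb = 1.1 m, d̄ = (0.48+0.86)/2 = 0.67, v̄ = (0.28+0.40)/2 = 0.34 → q = 1.1×0.67×0.34 = 0.2506 m³/s
Panel 2-3: Δb = 3 m, d̄ = (0.86+1.07)/2 = 0.965, v̄ = (0.40+0.55)/2 = 0.475 → q = 3×0.965×0.475 = 1.375 m³/s
Panel 3-4: Δb = 1.7 m, d̄ = (1.07+1.86)/2 = 1.465, v̄ = (0.55+0.72)/2 = 0.635 → q = 1.7×1.465×0.635 = 1.581 m³/s
Panel 4-5: Δb = 10.3 m, d̄ = (1.86+0.90)/2 = 1.38, v̄ = (0.72+0.43)/2 = 0.575 → q = 10.3×1.38×0.575 = 8.173 m³/s
Panel 5-6: Δb = 2.5 m, d̄ = (0.90+0.54)/2 = 0.72, v̄ = (0.43+0.41)/2 = 0.42 → q = 2.5×0.72×0.42 = 0.7560 m³/s
Q = Σ q = 12.14 m³/s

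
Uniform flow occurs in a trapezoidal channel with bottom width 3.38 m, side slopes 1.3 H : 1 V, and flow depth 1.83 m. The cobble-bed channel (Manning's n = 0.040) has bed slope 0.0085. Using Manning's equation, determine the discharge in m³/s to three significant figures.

26.2 m³/s

A = (b + z·y)·y = (3.38 + 1.3×1.83)×1.83 = 10.54 m²
P = b + 2y√(1+z²) = 3.38 + 2×1.83×√(1+1.3²) = 9.383 m
R = A/P = 10.54/9.383 = 1.123 m
Q = (1/n)·A·R^(2/3)·S^(1/2) = (1/0.040) × 10.54 × 1.123^(2/3) × 0.0085^(1/2) = 26.25 m³/s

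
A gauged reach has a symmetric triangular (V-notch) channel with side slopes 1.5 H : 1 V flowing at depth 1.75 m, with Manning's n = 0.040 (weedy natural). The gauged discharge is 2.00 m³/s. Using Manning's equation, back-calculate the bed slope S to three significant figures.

A = z·y² = 1.5×1.75² = 4.594 m²
P = 2y√(1+z²) = 2×1.75×√(1+1.5²) = 6.310 m
R = A/P = 4.594/6.310 = 0.7280 m
S = (Q·n / (1·A·R^(2/3)))² = (2.00×0.040 / (1×4.594×0.8093))² = 0.0004631

0.000463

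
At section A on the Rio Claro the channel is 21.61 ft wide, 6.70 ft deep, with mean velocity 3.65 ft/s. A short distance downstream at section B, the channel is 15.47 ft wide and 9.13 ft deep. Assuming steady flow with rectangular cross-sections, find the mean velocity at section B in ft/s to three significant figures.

Q = A₁V₁ = (21.61×6.70) × 3.65 = 528.5 ft³/s
A₂ = 15.47 × 9.13 = 141.2 ft²
V₂ = Q/A₂ = 528.5/141.2 = 3.742 ft/s

3.74 ft/s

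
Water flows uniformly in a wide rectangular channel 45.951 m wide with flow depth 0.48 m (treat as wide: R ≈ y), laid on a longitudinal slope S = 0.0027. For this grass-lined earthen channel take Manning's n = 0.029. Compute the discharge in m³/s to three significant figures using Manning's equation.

24.2 m³/s

A = b·y = 45.951 × 0.48 = 22.06 m²
Wide channel: R ≈ y = 0.48 m
Q = (1/n)·A·R^(2/3)·S^(1/2) = (1/0.029) × 22.06 × 0.4800^(2/3) × 0.0027^(1/2) = 24.23 m³/s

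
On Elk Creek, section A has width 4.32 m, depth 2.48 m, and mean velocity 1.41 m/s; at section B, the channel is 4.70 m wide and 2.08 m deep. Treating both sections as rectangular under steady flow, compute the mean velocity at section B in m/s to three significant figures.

Q = A₁V₁ = (4.32×2.48) × 1.41 = 15.11 m³/s
A₂ = 4.70 × 2.08 = 9.776 m²
V₂ = Q/A₂ = 15.11/9.776 = 1.545 m/s

1.55 m/s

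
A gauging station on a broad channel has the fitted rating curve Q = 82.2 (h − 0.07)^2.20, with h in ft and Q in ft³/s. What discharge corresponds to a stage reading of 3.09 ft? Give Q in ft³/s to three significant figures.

935 ft³/s

Q = 82.2 × (3.09 − 0.07)^2.20 = 82.2 × 3.02^2.20 = 935.2 ft³/s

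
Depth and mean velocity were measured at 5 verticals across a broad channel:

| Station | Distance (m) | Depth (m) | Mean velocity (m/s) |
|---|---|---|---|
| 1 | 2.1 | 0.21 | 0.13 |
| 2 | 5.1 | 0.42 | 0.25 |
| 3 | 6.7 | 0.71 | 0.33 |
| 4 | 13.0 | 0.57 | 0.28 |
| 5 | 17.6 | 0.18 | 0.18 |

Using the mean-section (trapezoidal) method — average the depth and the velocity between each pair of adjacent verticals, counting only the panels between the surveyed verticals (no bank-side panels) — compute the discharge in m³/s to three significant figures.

2.07 m³/s

Panel 1-2: Δb = 3 m, d̄ = (0.21+0.42)/2 = 0.315, v̄ = (0.13+0.25)/2 = 0.19 → q = 3×0.315×0.19 = 0.1796 m³/s
Panel 2-3: Δb = 1.6 m, d̄ = (0.42+0.71)/2 = 0.565, v̄ = (0.25+0.33)/2 = 0.29 → q = 1.6×0.565×0.29 = 0.2622 m³/s
Panel 3-4: Δb = 6.3 m, d̄ = (0.71+0.57)/2 = 0.64, v̄ = (0.33+0.28)/2 = 0.305 → q = 6.3×0.64×0.305 = 1.230 m³/s
Panel 4-5: Δb = 4.6 m, d̄ = (0.57+0.18)/2 = 0.375, v̄ = (0.28+0.18)/2 = 0.23 → q = 4.6×0.375×0.23 = 0.3968 m³/s
Q = Σ q = 2.068 m³/s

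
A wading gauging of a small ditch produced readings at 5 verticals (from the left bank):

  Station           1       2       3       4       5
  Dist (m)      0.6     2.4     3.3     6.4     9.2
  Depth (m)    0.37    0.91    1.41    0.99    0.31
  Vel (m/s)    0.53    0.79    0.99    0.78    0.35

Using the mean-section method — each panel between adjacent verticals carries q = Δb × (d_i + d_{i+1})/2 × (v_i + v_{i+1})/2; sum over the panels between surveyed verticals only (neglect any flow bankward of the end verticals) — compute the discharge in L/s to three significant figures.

Panel 1-2: Δb = 1.8 m, d̄ = (0.37+0.91)/2 = 0.64, v̄ = (0.53+0.79)/2 = 0.66 → q = 1.8×0.64×0.66 = 0.7603 m³/s
Panel 2-3: Δb = 0.9 m, d̄ = (0.91+1.41)/2 = 1.16, v̄ = (0.79+0.99)/2 = 0.89 → q = 0.9×1.16×0.89 = 0.9292 m³/s
Panel 3-4: Δb = 3.1 m, d̄ = (1.41+0.99)/2 = 1.2, v̄ = (0.99+0.78)/2 = 0.885 → q = 3.1×1.2×0.885 = 3.292 m³/s
Panel 4-5: Δb = 2.8 m, d̄ = (0.99+0.31)/2 = 0.65, v̄ = (0.78+0.35)/2 = 0.565 → q = 2.8×0.65×0.565 = 1.028 m³/s
Q = Σ q = 6.010 m³/s
= 6.010 × 1000 = 6010 L/s

6010 L/s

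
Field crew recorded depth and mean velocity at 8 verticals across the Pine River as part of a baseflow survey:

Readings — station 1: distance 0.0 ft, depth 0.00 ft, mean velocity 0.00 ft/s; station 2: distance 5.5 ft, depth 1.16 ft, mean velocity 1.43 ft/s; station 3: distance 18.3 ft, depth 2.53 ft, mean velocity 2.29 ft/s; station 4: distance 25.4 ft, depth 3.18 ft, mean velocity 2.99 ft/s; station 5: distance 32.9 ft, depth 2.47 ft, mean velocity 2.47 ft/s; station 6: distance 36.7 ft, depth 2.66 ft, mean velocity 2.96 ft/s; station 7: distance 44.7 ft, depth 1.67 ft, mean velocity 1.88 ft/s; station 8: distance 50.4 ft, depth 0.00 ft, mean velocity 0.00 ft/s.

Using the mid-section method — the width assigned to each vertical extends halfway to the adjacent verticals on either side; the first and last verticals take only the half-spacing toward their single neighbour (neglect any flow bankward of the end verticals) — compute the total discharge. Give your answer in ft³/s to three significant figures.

w_2 = (18.3 − 0.0)/2 = 9.15 ft; q_2 = 1.43 × 1.16 × 9.15 = 15.18 ft³/s
w_3 = (25.4 − 5.5)/2 = 9.95 ft; q_3 = 2.29 × 2.53 × 9.95 = 57.65 ft³/s
w_4 = (32.9 − 18.3)/2 = 7.3 ft; q_4 = 2.99 × 3.18 × 7.3 = 69.41 ft³/s
w_5 = (36.7 − 25.4)/2 = 5.65 ft; q_5 = 2.47 × 2.47 × 5.65 = 34.47 ft³/s
w_6 = (44.7 − 32.9)/2 = 5.9 ft; q_6 = 2.96 × 2.66 × 5.9 = 46.45 ft³/s
w_7 = (50.4 − 36.7)/2 = 6.85 ft; q_7 = 1.88 × 1.67 × 6.85 = 21.51 ft³/s
Stations 1, 8 contribute zero (depth or velocity is 0).
Q = Σ qᵢ = 244.7 ft³/s

245 ft³/s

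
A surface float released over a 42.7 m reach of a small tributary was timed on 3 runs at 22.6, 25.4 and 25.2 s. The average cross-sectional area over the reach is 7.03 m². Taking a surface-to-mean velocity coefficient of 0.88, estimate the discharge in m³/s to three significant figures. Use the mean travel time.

10.8 m³/s

t̄ = (22.6 + 25.4 + 25.2) / 3 = 24.4 s
v_surface = L / t̄ = 42.7 / 24.4 = 1.750 m/s
v_mean = 0.88 × 1.750 = 1.540 m/s
Q = A × v_mean = 7.03 × 1.540 = 10.83 m³/s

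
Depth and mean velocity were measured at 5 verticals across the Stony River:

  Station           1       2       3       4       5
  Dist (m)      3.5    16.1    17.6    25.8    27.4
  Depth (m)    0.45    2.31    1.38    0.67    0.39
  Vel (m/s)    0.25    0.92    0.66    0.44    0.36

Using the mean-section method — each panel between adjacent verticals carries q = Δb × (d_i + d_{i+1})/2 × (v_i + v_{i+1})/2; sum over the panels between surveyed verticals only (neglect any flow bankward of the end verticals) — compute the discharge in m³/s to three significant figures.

17.3 m³/s

Panel 1-2: Δb = 12.6 m, d̄ = (0.45+2.31)/2 = 1.38, v̄ = (0.25+0.92)/2 = 0.585 → q = 12.6×1.38×0.585 = 10.17 m³/s
Panel 2-3: Δb = 1.5 m, d̄ = (2.31+1.38)/2 = 1.845, v̄ = (0.92+0.66)/2 = 0.79 → q = 1.5×1.845×0.79 = 2.186 m³/s
Panel 3-4: Δb = 8.2 m, d̄ = (1.38+0.67)/2 = 1.025, v̄ = (0.66+0.44)/2 = 0.55 → q = 8.2×1.025×0.55 = 4.623 m³/s
Panel 4-5: Δb = 1.6 m, d̄ = (0.67+0.39)/2 = 0.53, v̄ = (0.44+0.36)/2 = 0.4 → q = 1.6×0.53×0.4 = 0.3392 m³/s
Q = Σ q = 17.32 m³/s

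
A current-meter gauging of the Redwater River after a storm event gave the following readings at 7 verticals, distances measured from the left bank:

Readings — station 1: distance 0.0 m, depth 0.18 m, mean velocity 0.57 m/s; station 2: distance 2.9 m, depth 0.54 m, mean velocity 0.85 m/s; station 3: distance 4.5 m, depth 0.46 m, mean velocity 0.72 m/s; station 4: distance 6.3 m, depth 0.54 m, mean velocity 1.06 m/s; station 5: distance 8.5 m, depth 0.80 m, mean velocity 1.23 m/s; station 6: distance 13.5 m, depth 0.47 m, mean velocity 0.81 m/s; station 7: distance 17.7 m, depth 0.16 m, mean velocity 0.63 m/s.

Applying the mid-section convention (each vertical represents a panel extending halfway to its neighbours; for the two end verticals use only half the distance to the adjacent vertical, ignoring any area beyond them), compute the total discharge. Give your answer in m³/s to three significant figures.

8.39 m³/s

w_1 = (2.9 − 0.0)/2 = 1.45 m; q_1 = 0.57 × 0.18 × 1.45 = 0.1488 m³/s
w_2 = (4.5 − 0.0)/2 = 2.25 m; q_2 = 0.85 × 0.54 × 2.25 = 1.033 m³/s
w_3 = (6.3 − 2.9)/2 = 1.7 m; q_3 = 0.72 × 0.46 × 1.7 = 0.5630 m³/s
w_4 = (8.5 − 4.5)/2 = 2 m; q_4 = 1.06 × 0.54 × 2 = 1.145 m³/s
w_5 = (13.5 − 6.3)/2 = 3.6 m; q_5 = 1.23 × 0.80 × 3.6 = 3.542 m³/s
w_6 = (17.7 − 8.5)/2 = 4.6 m; q_6 = 0.81 × 0.47 × 4.6 = 1.751 m³/s
w_7 = (17.7 − 13.5)/2 = 2.1 m; q_7 = 0.63 × 0.16 × 2.1 = 0.2117 m³/s
Q = Σ qᵢ = 8.395 m³/s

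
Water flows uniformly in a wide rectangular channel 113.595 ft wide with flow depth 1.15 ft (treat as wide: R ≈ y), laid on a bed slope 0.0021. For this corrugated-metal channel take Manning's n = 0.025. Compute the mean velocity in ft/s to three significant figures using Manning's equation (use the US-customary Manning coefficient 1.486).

2.99 ft/s

A = b·y = 113.595 × 1.15 = 130.6 ft²
Wide channel: R ≈ y = 1.15 ft
Q = (1.486/n)·A·R^(2/3)·S^(1/2) = (1.486/0.025) × 130.6 × 1.150^(2/3) × 0.0021^(1/2) = 390.6 ft³/s
V = Q/A = 390.6/130.6 = 2.990 ft/s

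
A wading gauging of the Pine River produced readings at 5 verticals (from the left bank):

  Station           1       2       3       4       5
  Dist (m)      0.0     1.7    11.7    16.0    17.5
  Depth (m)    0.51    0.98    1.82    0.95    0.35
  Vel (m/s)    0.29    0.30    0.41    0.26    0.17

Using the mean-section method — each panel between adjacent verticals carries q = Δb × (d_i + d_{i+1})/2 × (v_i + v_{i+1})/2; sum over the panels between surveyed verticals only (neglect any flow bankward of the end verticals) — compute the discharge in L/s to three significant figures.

Panel 1-2: Δb = 1.7 m, d̄ = (0.51+0.98)/2 = 0.745, v̄ = (0.29+0.30)/2 = 0.295 → q = 1.7×0.745×0.295 = 0.3736 m³/s
Panel 2-3: Δb = 10 m, d̄ = (0.98+1.82)/2 = 1.4, v̄ = (0.30+0.41)/2 = 0.355 → q = 10×1.4×0.355 = 4.970 m³/s
Panel 3-4: Δb = 4.3 m, d̄ = (1.82+0.95)/2 = 1.385, v̄ = (0.41+0.26)/2 = 0.335 → q = 4.3×1.385×0.335 = 1.995 m³/s
Panel 4-5: Δb = 1.5 m, d̄ = (0.95+0.35)/2 = 0.65, v̄ = (0.26+0.17)/2 = 0.215 → q = 1.5×0.65×0.215 = 0.2096 m³/s
Q = Σ q = 7.548 m³/s
= 7.548 × 1000 = 7548 L/s

7550 L/s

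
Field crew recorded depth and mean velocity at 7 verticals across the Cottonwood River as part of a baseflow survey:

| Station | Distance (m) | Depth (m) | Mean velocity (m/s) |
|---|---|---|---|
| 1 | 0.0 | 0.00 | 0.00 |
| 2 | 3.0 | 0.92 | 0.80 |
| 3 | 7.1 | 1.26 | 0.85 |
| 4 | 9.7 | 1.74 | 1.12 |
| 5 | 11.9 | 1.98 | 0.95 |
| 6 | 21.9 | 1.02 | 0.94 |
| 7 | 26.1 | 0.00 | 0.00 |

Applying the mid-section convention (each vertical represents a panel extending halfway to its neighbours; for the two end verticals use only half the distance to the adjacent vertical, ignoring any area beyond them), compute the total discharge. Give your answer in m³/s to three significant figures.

w_2 = (7.1 − 0.0)/2 = 3.55 m; q_2 = 0.80 × 0.92 × 3.55 = 2.613 m³/s
w_3 = (9.7 − 3.0)/2 = 3.35 m; q_3 = 0.85 × 1.26 × 3.35 = 3.588 m³/s
w_4 = (11.9 − 7.1)/2 = 2.4 m; q_4 = 1.12 × 1.74 × 2.4 = 4.677 m³/s
w_5 = (21.9 − 9.7)/2 = 6.1 m; q_5 = 0.95 × 1.98 × 6.1 = 11.47 m³/s
w_6 = (26.1 − 11.9)/2 = 7.1 m; q_6 = 0.94 × 1.02 × 7.1 = 6.807 m³/s
Stations 1, 7 contribute zero (depth or velocity is 0).
Q = Σ qᵢ = 29.16 m³/s

29.2 m³/s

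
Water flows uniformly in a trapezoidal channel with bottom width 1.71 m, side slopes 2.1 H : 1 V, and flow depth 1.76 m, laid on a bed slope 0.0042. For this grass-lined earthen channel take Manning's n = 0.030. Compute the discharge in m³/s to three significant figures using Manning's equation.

20.0 m³/s

A = (b + z·y)·y = (1.71 + 2.1×1.76)×1.76 = 9.515 m²
P = b + 2y√(1+z²) = 1.71 + 2×1.76×√(1+2.1²) = 9.897 m
R = A/P = 9.515/9.897 = 0.9613 m
Q = (1/n)·A·R^(2/3)·S^(1/2) = (1/0.030) × 9.515 × 0.9613^(2/3) × 0.0042^(1/2) = 20.02 m³/s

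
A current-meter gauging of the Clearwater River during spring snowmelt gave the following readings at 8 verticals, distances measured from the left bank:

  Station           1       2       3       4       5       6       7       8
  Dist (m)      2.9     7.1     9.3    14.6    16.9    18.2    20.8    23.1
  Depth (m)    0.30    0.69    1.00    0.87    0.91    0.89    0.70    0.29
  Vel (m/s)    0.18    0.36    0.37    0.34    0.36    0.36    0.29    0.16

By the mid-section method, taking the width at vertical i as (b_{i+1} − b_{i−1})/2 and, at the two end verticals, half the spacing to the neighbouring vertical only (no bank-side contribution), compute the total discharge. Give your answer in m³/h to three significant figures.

w_1 = (7.1 − 2.9)/2 = 2.1 m; q_1 = 0.18 × 0.30 × 2.1 = 0.1134 m³/s
w_2 = (9.3 − 2.9)/2 = 3.2 m; q_2 = 0.36 × 0.69 × 3.2 = 0.7949 m³/s
w_3 = (14.6 − 7.1)/2 = 3.75 m; q_3 = 0.37 × 1.00 × 3.75 = 1.388 m³/s
w_4 = (16.9 − 9.3)/2 = 3.8 m; q_4 = 0.34 × 0.87 × 3.8 = 1.124 m³/s
w_5 = (18.2 − 14.6)/2 = 1.8 m; q_5 = 0.36 × 0.91 × 1.8 = 0.5897 m³/s
w_6 = (20.8 − 16.9)/2 = 1.95 m; q_6 = 0.36 × 0.89 × 1.95 = 0.6248 m³/s
w_7 = (23.1 − 18.2)/2 = 2.45 m; q_7 = 0.29 × 0.70 × 2.45 = 0.4974 m³/s
w_8 = (23.1 − 20.8)/2 = 1.15 m; q_8 = 0.16 × 0.29 × 1.15 = 0.05336 m³/s
Q = Σ qᵢ = 5.185 m³/s
= 5.185 × 3600 = 18670 m³/h

18700 m³/h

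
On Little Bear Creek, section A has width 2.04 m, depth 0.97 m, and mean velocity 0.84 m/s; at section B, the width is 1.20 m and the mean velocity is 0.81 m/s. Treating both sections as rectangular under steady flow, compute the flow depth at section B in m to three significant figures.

Q = A₁V₁ = (2.04×0.97) × 0.84 = 1.662 m³/s
d₂ = Q/(b₂ V₂) = 1.662/(1.20×0.81) = 1.710 m

1.71 m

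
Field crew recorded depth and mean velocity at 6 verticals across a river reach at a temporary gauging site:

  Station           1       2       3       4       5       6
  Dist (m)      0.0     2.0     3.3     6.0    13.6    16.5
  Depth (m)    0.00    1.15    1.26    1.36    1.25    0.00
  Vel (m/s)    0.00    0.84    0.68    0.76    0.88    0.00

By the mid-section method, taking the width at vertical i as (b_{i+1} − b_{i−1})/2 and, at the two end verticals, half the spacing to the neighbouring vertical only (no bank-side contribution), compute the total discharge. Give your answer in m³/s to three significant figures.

w_2 = (3.3 − 0.0)/2 = 1.65 m; q_2 = 0.84 × 1.15 × 1.65 = 1.594 m³/s
w_3 = (6.0 − 2.0)/2 = 2 m; q_3 = 0.68 × 1.26 × 2 = 1.714 m³/s
w_4 = (13.6 − 3.3)/2 = 5.15 m; q_4 = 0.76 × 1.36 × 5.15 = 5.323 m³/s
w_5 = (16.5 − 6.0)/2 = 5.25 m; q_5 = 0.88 × 1.25 × 5.25 = 5.775 m³/s
Stations 1, 6 contribute zero (depth or velocity is 0).
Q = Σ qᵢ = 14.41 m³/s

14.4 m³/s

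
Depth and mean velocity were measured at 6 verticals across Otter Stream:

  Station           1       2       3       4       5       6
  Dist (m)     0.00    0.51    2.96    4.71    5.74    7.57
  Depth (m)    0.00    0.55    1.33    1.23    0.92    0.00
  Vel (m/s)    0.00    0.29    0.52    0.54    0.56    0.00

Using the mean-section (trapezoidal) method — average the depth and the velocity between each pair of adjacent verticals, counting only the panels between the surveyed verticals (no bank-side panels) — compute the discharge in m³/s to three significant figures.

Panel 1-2: Δb = 0.51 m, d̄ = (0.00+0.55)/2 = 0.275, v̄ = (0.00+0.29)/2 = 0.145 → q = 0.51×0.275×0.145 = 0.02034 m³/s
Panel 2-3: Δb = 2.45 m, d̄ = (0.55+1.33)/2 = 0.94, v̄ = (0.29+0.52)/2 = 0.405 → q = 2.45×0.94×0.405 = 0.9327 m³/s
Panel 3-4: Δb = 1.75 m, d̄ = (1.33+1.23)/2 = 1.28, v̄ = (0.52+0.54)/2 = 0.53 → q = 1.75×1.28×0.53 = 1.187 m³/s
Panel 4-5: Δb = 1.03 m, d̄ = (1.23+0.92)/2 = 1.075, v̄ = (0.54+0.56)/2 = 0.55 → q = 1.03×1.075×0.55 = 0.6090 m³/s
Panel 5-6: Δb = 1.83 m, d̄ = (0.92+0.00)/2 = 0.46, v̄ = (0.56+0.00)/2 = 0.28 → q = 1.83×0.46×0.28 = 0.2357 m³/s
Q = Σ q = 2.985 m³/s

2.98 m³/s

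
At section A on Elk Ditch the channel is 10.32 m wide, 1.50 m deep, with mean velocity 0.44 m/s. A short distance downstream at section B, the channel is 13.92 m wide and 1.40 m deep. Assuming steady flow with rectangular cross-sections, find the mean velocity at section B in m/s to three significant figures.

0.350 m/s

Q = A₁V₁ = (10.32×1.50) × 0.44 = 6.811 m³/s
A₂ = 13.92 × 1.40 = 19.49 m²
V₂ = Q/A₂ = 6.811/19.49 = 0.3495 m/s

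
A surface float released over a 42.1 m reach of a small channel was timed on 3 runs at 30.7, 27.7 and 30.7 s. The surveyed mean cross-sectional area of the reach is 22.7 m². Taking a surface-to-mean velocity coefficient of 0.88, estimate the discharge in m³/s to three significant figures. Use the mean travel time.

28.3 m³/s

t̄ = (30.7 + 27.7 + 30.7) / 3 = 29.7 s
v_surface = L / t̄ = 42.1 / 29.7 = 1.418 m/s
v_mean = 0.88 × 1.418 = 1.247 m/s
Q = A × v_mean = 22.7 × 1.247 = 28.32 m³/s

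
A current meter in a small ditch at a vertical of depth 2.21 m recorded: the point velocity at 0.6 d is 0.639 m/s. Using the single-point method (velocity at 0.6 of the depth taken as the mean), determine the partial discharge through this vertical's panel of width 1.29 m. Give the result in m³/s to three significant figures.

1.82 m³/s

v̄ = v₀.₆ = 0.639 m/s
q = v̄ × d × w = 0.6390 × 2.21 × 1.29 = 1.822 m³/s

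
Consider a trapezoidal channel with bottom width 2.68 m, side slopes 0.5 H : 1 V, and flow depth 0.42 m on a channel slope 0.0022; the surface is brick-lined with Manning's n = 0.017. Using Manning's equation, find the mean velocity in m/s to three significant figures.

1.33 m/s

A = (b + z·y)·y = (2.68 + 0.5×0.42)×0.42 = 1.214 m²
P = b + 2y√(1+z²) = 2.68 + 2×0.42×√(1+0.5²) = 3.619 m
R = A/P = 1.214/3.619 = 0.3354 m
Q = (1/n)·A·R^(2/3)·S^(1/2) = (1/0.017) × 1.214 × 0.3354^(2/3) × 0.0022^(1/2) = 1.617 m³/s
V = Q/A = 1.617/1.214 = 1.332 m/s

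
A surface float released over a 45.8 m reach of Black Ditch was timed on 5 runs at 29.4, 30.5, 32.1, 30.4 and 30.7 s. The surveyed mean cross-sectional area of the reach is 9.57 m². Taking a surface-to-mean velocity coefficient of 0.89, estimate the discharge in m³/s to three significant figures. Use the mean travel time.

t̄ = (29.4 + 30.5 + 32.1 + 30.4 + 30.7) / 5 = 30.62 s
v_surface = L / t̄ = 45.8 / 30.62 = 1.496 m/s
v_mean = 0.89 × 1.496 = 1.331 m/s
Q = A × v_mean = 9.57 × 1.331 = 12.74 m³/s

12.7 m³/s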